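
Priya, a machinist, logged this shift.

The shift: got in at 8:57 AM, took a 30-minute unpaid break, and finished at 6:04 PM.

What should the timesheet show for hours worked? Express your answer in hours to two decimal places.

8.62 hours

The shift: 8:57 AM–6:04 PM = 9 h 7 min; less 30 min break → 8 h 37 min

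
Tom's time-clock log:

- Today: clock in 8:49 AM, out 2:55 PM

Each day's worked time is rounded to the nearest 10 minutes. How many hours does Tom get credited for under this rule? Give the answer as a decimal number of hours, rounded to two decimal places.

6.17 hours

Today: 8:49 AM–2:55 PM = 6 h 6 min → rounds to 6 h 10 min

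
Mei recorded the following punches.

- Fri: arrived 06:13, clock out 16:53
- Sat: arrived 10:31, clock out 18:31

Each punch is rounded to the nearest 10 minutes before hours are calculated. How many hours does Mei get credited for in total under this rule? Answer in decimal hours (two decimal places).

Fri: in 06:13→06:10, out 16:53→16:50; 10 h 40 min
Sat: in 10:31→10:30, out 18:31→18:30; 8 h 0 min
Total credited: 18 h 40 min.

18.67 hours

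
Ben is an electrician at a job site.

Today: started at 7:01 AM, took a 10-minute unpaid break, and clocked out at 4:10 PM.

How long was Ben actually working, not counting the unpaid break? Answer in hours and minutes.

8 h 59 min

Today: 7:01 AM–4:10 PM = 9 h 9 min; less 10 min break → 8 h 59 min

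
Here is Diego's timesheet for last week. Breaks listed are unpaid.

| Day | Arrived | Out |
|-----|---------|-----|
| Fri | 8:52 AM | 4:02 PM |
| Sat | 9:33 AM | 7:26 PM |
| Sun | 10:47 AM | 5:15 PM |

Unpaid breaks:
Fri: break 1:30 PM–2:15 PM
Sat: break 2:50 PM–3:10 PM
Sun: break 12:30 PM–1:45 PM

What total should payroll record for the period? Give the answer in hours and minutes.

21 h 11 min

Fri: 8:52 AM–4:02 PM = 7 h 10 min; less 45 min break → 6 h 25 min
Sat: 9:33 AM–7:26 PM = 9 h 53 min; less 20 min break → 9 h 33 min
Sun: 10:47 AM–5:15 PM = 6 h 28 min; less 75 min break → 5 h 13 min
Total: 6 h 25 min + 9 h 33 min + 5 h 13 min = 21 h 11 min.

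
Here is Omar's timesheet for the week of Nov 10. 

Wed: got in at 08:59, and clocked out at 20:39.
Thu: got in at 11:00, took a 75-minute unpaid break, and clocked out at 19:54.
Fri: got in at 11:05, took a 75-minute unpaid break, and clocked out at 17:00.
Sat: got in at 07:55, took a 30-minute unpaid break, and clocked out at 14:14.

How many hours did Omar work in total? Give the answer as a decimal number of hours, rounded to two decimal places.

29.80 hours

Wed: 08:59–20:39 = 11 h 40 min
Thu: 11:00–19:54 = 8 h 54 min; less 75 min break → 7 h 39 min
Fri: 11:05–17:00 = 5 h 55 min; less 75 min break → 4 h 40 min
Sat: 07:55–14:14 = 6 h 19 min; less 30 min break → 5 h 49 min
Total: 11 h 40 min + 7 h 39 min + 4 h 40 min + 5 h 49 min = 29 h 48 min.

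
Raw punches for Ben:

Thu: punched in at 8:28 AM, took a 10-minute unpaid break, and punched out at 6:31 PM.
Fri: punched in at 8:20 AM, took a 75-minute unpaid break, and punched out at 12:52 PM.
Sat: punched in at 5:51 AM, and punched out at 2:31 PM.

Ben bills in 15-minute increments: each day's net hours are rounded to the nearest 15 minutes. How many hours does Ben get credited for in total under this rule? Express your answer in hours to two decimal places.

22.00 hours

Thu: 8:28 AM–6:31 PM = 10 h 3 min − 10 min = 9 h 53 min → rounds to 10 h 0 min
Fri: 8:20 AM–12:52 PM = 4 h 32 min − 75 min = 3 h 17 min → rounds to 3 h 15 min
Sat: 5:51 AM–2:31 PM = 8 h 40 min → rounds to 8 h 45 min
Total credited: 22 h 0 min.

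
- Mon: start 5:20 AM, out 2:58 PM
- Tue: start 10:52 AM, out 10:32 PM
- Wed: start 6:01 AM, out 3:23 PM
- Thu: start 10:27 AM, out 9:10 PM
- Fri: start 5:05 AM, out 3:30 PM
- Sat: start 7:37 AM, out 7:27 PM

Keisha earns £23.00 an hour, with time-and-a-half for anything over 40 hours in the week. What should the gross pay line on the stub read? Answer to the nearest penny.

Mon: 5:20 AM–2:58 PM = 9 h 38 min
Tue: 10:52 AM–10:32 PM = 11 h 40 min
Wed: 6:01 AM–3:23 PM = 9 h 22 min
Thu: 10:27 AM–9:10 PM = 10 h 43 min
Fri: 5:05 AM–3:30 PM = 10 h 25 min
Sat: 7:37 AM–7:27 PM = 11 h 50 min
Total worked: 63 h 38 min = 3818 min.
Regular 40 h 0 min = 2400 min at £23.00/h; overtime 23 h 38 min = 1418 min at £34.50/h.
Pay = (2400 × £23.00 + 1418 × £34.50) ÷ 60 = £1735.35.

£1735.35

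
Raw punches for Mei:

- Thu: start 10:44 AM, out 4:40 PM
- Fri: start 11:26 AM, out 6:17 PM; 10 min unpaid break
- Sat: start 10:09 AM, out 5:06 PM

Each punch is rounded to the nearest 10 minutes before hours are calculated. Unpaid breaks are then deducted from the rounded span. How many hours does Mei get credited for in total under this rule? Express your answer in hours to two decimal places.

19.67 hours

Thu: in 10:44 AM→10:40 AM, out 4:40 PM→4:40 PM; 6 h 0 min
Fri: in 11:26 AM→11:30 AM, out 6:17 PM→6:20 PM; 6 h 50 min − 10 min = 6 h 40 min
Sat: in 10:09 AM→10:10 AM, out 5:06 PM→5:10 PM; 7 h 0 min
Total credited: 19 h 40 min.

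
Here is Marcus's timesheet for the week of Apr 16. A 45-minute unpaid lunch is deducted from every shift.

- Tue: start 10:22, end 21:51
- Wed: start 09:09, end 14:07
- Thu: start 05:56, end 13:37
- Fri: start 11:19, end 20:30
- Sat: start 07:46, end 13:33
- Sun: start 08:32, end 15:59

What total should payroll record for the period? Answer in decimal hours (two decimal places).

Tue: 10:22–21:51 = 11 h 29 min; less 45 min break → 10 h 44 min
Wed: 09:09–14:07 = 4 h 58 min; less 45 min break → 4 h 13 min
Thu: 05:56–13:37 = 7 h 41 min; less 45 min break → 6 h 56 min
Fri: 11:19–20:30 = 9 h 11 min; less 45 min break → 8 h 26 min
Sat: 07:46–13:33 = 5 h 47 min; less 45 min break → 5 h 2 min
Sun: 08:32–15:59 = 7 h 27 min; less 45 min break → 6 h 42 min
Total: 10 h 44 min + 4 h 13 min + 6 h 56 min + 8 h 26 min + 5 h 2 min + 6 h 42 min = 42 h 3 min.

42.05 hours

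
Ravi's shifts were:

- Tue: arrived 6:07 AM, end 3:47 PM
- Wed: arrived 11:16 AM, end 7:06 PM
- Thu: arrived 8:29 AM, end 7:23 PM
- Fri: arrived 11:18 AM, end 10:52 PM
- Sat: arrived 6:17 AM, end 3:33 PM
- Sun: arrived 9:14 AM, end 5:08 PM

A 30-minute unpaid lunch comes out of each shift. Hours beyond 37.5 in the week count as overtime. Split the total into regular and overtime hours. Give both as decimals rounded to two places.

Regular 37.50 hours, overtime 16.63 hours

Tue: 6:07 AM–3:47 PM = 9 h 40 min; less 30 min break → 9 h 10 min
Wed: 11:16 AM–7:06 PM = 7 h 50 min; less 30 min break → 7 h 20 min
Thu: 8:29 AM–7:23 PM = 10 h 54 min; less 30 min break → 10 h 24 min
Fri: 11:18 AM–10:52 PM = 11 h 34 min; less 30 min break → 11 h 4 min
Sat: 6:17 AM–3:33 PM = 9 h 16 min; less 30 min break → 8 h 46 min
Sun: 9:14 AM–5:08 PM = 7 h 54 min; less 30 min break → 7 h 24 min
Total worked: 54 h 8 min = 54.13 h.
Threshold 37.5 h → overtime 16 h 38 min, regular 37 h 30 min.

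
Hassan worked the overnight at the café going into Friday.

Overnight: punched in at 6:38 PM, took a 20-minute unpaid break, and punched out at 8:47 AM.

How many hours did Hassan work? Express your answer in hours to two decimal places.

Overnight: 6:38 PM → midnight = 5 h 22 min; midnight → 8:47 AM = 8 h 47 min; span 14 h 9 min; less 20 min break → 13 h 49 min

13.82 hours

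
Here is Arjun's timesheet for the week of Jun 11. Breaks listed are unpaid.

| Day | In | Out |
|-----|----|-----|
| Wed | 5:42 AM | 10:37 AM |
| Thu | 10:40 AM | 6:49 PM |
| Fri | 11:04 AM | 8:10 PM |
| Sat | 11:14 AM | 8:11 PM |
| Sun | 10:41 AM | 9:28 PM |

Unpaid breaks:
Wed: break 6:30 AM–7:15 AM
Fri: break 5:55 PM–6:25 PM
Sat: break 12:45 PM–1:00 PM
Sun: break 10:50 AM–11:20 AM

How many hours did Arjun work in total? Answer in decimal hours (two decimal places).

Wed: 5:42 AM–10:37 AM = 4 h 55 min; less 45 min break → 4 h 10 min
Thu: 10:40 AM–6:49 PM = 8 h 9 min
Fri: 11:04 AM–8:10 PM = 9 h 6 min; less 30 min break → 8 h 36 min
Sat: 11:14 AM–8:11 PM = 8 h 57 min; less 15 min break → 8 h 42 min
Sun: 10:41 AM–9:28 PM = 10 h 47 min; less 30 min break → 10 h 17 min
Total: 4 h 10 min + 8 h 9 min + 8 h 36 min + 8 h 42 min + 10 h 17 min = 39 h 54 min.

39.90 hours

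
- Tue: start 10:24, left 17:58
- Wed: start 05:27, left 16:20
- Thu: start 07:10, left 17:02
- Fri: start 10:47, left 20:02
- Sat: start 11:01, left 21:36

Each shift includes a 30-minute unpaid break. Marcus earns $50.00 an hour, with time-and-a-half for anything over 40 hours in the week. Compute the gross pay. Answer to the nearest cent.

$2423.75

Tue: 10:24–17:58 = 7 h 34 min; less 30 min break → 7 h 4 min
Wed: 05:27–16:20 = 10 h 53 min; less 30 min break → 10 h 23 min
Thu: 07:10–17:02 = 9 h 52 min; less 30 min break → 9 h 22 min
Fri: 10:47–20:02 = 9 h 15 min; less 30 min break → 8 h 45 min
Sat: 11:01–21:36 = 10 h 35 min; less 30 min break → 10 h 5 min
Total worked: 45 h 39 min = 2739 min.
Regular 40 h 0 min = 2400 min at $50.00/h; overtime 5 h 39 min = 339 min at $75.00/h.
Pay = (2400 × $50.00 + 339 × $75.00) ÷ 60 = $2423.75.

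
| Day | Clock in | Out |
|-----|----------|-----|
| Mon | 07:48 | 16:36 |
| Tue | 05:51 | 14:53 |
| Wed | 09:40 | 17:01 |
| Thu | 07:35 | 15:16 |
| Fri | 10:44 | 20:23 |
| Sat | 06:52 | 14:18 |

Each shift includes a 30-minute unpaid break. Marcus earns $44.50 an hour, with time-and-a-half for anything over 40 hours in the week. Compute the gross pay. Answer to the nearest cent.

$2243.91

Mon: 07:48–16:36 = 8 h 48 min; less 30 min break → 8 h 18 min
Tue: 05:51–14:53 = 9 h 2 min; less 30 min break → 8 h 32 min
Wed: 09:40–17:01 = 7 h 21 min; less 30 min break → 6 h 51 min
Thu: 07:35–15:16 = 7 h 41 min; less 30 min break → 7 h 11 min
Fri: 10:44–20:23 = 9 h 39 min; less 30 min break → 9 h 9 min
Sat: 06:52–14:18 = 7 h 26 min; less 30 min break → 6 h 56 min
Total worked: 46 h 57 min = 2817 min.
Regular 40 h 0 min = 2400 min at $44.50/h; overtime 6 h 57 min = 417 min at $66.75/h.
Pay = (2400 × $44.50 + 417 × $66.75) ÷ 60 = $2243.91.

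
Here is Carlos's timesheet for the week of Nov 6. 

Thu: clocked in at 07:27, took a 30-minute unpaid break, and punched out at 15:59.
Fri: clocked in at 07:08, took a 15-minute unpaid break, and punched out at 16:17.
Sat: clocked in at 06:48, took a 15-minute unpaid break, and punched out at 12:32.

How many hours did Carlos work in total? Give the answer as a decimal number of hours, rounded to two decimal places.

Thu: 07:27–15:59 = 8 h 32 min; less 30 min break → 8 h 2 min
Fri: 07:08–16:17 = 9 h 9 min; less 15 min break → 8 h 54 min
Sat: 06:48–12:32 = 5 h 44 min; less 15 min break → 5 h 29 min
Total: 8 h 2 min + 8 h 54 min + 5 h 29 min = 22 h 25 min.

22.42 hours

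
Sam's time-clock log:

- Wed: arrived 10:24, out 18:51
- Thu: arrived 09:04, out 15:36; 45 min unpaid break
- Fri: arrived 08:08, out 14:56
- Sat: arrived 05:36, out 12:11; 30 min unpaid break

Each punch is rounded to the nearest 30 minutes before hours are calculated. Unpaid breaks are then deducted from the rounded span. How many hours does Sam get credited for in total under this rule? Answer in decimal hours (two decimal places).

27.25 hours

Wed: in 10:24→10:30, out 18:51→19:00; 8 h 30 min
Thu: in 09:04→09:00, out 15:36→15:30; 6 h 30 min − 45 min = 5 h 45 min
Fri: in 08:08→08:00, out 14:56→15:00; 7 h 0 min
Sat: in 05:36→05:30, out 12:11→12:00; 6 h 30 min − 30 min = 6 h 0 min
Total credited: 27 h 15 min.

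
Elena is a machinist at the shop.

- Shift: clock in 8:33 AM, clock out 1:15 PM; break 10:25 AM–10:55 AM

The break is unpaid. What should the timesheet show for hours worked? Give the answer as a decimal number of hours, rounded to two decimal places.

4.20 hours

Shift: 8:33 AM–1:15 PM = 4 h 42 min; less 30 min break → 4 h 12 min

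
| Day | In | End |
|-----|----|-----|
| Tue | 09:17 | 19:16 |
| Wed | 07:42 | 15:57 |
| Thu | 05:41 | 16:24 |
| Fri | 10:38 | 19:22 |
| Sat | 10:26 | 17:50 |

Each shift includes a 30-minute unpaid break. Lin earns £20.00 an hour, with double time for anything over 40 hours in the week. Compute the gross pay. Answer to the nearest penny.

Tue: 09:17–19:16 = 9 h 59 min; less 30 min break → 9 h 29 min
Wed: 07:42–15:57 = 8 h 15 min; less 30 min break → 7 h 45 min
Thu: 05:41–16:24 = 10 h 43 min; less 30 min break → 10 h 13 min
Fri: 10:38–19:22 = 8 h 44 min; less 30 min break → 8 h 14 min
Sat: 10:26–17:50 = 7 h 24 min; less 30 min break → 6 h 54 min
Total worked: 42 h 35 min = 2555 min.
Regular 40 h 0 min = 2400 min at £20.00/h; overtime 2 h 35 min = 155 min at £40.00/h.
Pay = (2400 × £20.00 + 155 × £40.00) ÷ 60 = £903.33.

£903.33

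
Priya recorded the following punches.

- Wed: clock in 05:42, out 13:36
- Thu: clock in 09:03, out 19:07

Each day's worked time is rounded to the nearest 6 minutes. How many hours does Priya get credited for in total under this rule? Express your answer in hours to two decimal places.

18.00 hours

Wed: 05:42–13:36 = 7 h 54 min → rounds to 7 h 54 min
Thu: 09:03–19:07 = 10 h 4 min → rounds to 10 h 6 min
Total credited: 18 h 0 min.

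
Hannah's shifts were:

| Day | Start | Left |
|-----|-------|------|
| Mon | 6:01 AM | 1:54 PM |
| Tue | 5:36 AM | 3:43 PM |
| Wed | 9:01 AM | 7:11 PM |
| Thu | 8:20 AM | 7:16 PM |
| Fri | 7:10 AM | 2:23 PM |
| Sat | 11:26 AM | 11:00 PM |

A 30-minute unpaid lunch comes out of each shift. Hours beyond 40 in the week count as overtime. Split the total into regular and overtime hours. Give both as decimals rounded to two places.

Regular 40.00 hours, overtime 14.88 hours

Mon: 6:01 AM–1:54 PM = 7 h 53 min; less 30 min break → 7 h 23 min
Tue: 5:36 AM–3:43 PM = 10 h 7 min; less 30 min break → 9 h 37 min
Wed: 9:01 AM–7:11 PM = 10 h 10 min; less 30 min break → 9 h 40 min
Thu: 8:20 AM–7:16 PM = 10 h 56 min; less 30 min break → 10 h 26 min
Fri: 7:10 AM–2:23 PM = 7 h 13 min; less 30 min break → 6 h 43 min
Sat: 11:26 AM–11:00 PM = 11 h 34 min; less 30 min break → 11 h 4 min
Total worked: 54 h 53 min = 54.88 h.
Threshold 40 h → overtime 14 h 53 min, regular 40 h 0 min.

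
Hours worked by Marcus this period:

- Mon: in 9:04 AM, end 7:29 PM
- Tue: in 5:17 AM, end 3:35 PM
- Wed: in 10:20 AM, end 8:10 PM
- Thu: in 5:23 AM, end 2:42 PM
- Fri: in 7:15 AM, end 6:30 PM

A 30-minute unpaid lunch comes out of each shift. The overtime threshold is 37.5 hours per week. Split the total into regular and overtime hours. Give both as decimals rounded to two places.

Mon: 9:04 AM–7:29 PM = 10 h 25 min; less 30 min break → 9 h 55 min
Tue: 5:17 AM–3:35 PM = 10 h 18 min; less 30 min break → 9 h 48 min
Wed: 10:20 AM–8:10 PM = 9 h 50 min; less 30 min break → 9 h 20 min
Thu: 5:23 AM–2:42 PM = 9 h 19 min; less 30 min break → 8 h 49 min
Fri: 7:15 AM–6:30 PM = 11 h 15 min; less 30 min break → 10 h 45 min
Total worked: 48 h 37 min = 48.62 h.
Threshold 37.5 h → overtime 11 h 7 min, regular 37 h 30 min.

Regular 37.50 hours, overtime 11.12 hours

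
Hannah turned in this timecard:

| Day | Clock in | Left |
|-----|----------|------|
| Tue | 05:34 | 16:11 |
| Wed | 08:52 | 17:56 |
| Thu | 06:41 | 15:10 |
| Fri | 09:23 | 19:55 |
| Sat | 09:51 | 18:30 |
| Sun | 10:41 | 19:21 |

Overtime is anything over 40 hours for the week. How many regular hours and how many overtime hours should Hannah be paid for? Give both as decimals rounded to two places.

Regular 40.00 hours, overtime 16.02 hours

Tue: 05:34–16:11 = 10 h 37 min
Wed: 08:52–17:56 = 9 h 4 min
Thu: 06:41–15:10 = 8 h 29 min
Fri: 09:23–19:55 = 10 h 32 min
Sat: 09:51–18:30 = 8 h 39 min
Sun: 10:41–19:21 = 8 h 40 min
Total worked: 56 h 1 min = 56.02 h.
Threshold 40 h → overtime 16 h 1 min, regular 40 h 0 min.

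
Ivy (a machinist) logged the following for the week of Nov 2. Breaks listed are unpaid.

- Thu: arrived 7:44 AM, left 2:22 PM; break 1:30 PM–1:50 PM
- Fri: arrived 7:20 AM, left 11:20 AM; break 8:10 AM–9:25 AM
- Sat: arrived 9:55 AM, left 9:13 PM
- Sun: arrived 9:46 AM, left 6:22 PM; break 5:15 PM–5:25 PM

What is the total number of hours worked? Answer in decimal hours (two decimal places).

28.78 hours

Thu: 7:44 AM–2:22 PM = 6 h 38 min; less 20 min break → 6 h 18 min
Fri: 7:20 AM–11:20 AM = 4 h 0 min; less 75 min break → 2 h 45 min
Sat: 9:55 AM–9:13 PM = 11 h 18 min
Sun: 9:46 AM–6:22 PM = 8 h 36 min; less 10 min break → 8 h 26 min
Total: 6 h 18 min + 2 h 45 min + 11 h 18 min + 8 h 26 min = 28 h 47 min.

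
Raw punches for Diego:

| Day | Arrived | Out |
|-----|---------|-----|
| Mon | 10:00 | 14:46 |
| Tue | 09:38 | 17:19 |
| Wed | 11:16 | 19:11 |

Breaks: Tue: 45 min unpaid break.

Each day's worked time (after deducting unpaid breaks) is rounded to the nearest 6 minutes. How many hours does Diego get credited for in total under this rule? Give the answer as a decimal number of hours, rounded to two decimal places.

Mon: 10:00–14:46 = 4 h 46 min → rounds to 4 h 48 min
Tue: 09:38–17:19 = 7 h 41 min − 45 min = 6 h 56 min → rounds to 6 h 54 min
Wed: 11:16–19:11 = 7 h 55 min → rounds to 7 h 54 min
Total credited: 19 h 36 min.

19.60 hours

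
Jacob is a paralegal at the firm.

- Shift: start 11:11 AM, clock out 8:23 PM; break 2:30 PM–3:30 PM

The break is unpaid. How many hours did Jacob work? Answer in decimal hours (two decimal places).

8.20 hours

Shift: 11:11 AM–8:23 PM = 9 h 12 min; less 60 min break → 8 h 12 min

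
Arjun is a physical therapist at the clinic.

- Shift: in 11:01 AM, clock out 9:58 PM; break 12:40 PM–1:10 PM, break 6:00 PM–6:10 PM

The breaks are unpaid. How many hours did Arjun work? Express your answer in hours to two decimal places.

Shift: 11:01 AM–9:58 PM = 10 h 57 min; less 40 min break → 10 h 17 min

10.28 hours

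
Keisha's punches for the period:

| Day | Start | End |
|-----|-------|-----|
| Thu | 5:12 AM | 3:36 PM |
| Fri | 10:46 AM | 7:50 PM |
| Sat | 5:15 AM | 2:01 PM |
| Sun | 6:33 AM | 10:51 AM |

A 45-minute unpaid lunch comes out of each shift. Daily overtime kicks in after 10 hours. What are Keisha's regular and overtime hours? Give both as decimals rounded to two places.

Regular 29.53 hours, overtime 0.00 hours

Thu: 5:12 AM–3:36 PM = 10 h 24 min; less 45 min break → 9 h 39 min
Fri: 10:46 AM–7:50 PM = 9 h 4 min; less 45 min break → 8 h 19 min
Sat: 5:15 AM–2:01 PM = 8 h 46 min; less 45 min break → 8 h 1 min
Sun: 6:33 AM–10:51 AM = 4 h 18 min; less 45 min break → 3 h 33 min
Thu reg 9 h 39 min / OT 0 h 0 min; Fri reg 8 h 19 min / OT 0 h 0 min; Sat reg 8 h 1 min / OT 0 h 0 min; Sun reg 3 h 33 min / OT 0 h 0 min.
Totals: regular 29 h 32 min, overtime 0 h 0 min.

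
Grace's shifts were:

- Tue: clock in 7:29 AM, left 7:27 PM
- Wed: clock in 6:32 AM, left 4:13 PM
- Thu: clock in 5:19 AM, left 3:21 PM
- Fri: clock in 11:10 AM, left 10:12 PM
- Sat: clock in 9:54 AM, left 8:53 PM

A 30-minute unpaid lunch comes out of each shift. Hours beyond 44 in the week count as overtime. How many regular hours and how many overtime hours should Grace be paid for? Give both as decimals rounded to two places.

Tue: 7:29 AM–7:27 PM = 11 h 58 min; less 30 min break → 11 h 28 min
Wed: 6:32 AM–4:13 PM = 9 h 41 min; less 30 min break → 9 h 11 min
Thu: 5:19 AM–3:21 PM = 10 h 2 min; less 30 min break → 9 h 32 min
Fri: 11:10 AM–10:12 PM = 11 h 2 min; less 30 min break → 10 h 32 min
Sat: 9:54 AM–8:53 PM = 10 h 59 min; less 30 min break → 10 h 29 min
Total worked: 51 h 12 min = 51.20 h.
Threshold 44 h → overtime 7 h 12 min, regular 44 h 0 min.

Regular 44.00 hours, overtime 7.20 hours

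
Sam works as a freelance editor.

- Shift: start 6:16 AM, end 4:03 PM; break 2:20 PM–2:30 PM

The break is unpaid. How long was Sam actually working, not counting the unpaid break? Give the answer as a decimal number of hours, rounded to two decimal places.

Shift: 6:16 AM–4:03 PM = 9 h 47 min; less 10 min break → 9 h 37 min

9.62 hours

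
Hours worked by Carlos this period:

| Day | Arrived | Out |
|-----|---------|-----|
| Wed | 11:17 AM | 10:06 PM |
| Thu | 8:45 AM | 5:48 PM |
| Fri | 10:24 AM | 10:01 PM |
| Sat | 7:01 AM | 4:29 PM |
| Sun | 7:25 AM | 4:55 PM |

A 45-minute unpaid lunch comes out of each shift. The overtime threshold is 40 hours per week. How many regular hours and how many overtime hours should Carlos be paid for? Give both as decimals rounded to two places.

Wed: 11:17 AM–10:06 PM = 10 h 49 min; less 45 min break → 10 h 4 min
Thu: 8:45 AM–5:48 PM = 9 h 3 min; less 45 min break → 8 h 18 min
Fri: 10:24 AM–10:01 PM = 11 h 37 min; less 45 min break → 10 h 52 min
Sat: 7:01 AM–4:29 PM = 9 h 28 min; less 45 min break → 8 h 43 min
Sun: 7:25 AM–4:55 PM = 9 h 30 min; less 45 min break → 8 h 45 min
Total worked: 46 h 42 min = 46.70 h.
Threshold 40 h → overtime 6 h 42 min, regular 40 h 0 min.

Regular 40.00 hours, overtime 6.70 hours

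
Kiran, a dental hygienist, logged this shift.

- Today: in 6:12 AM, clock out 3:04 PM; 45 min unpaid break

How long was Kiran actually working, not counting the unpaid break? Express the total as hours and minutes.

Today: 6:12 AM–3:04 PM = 8 h 52 min; less 45 min break → 8 h 7 min

8 h 7 min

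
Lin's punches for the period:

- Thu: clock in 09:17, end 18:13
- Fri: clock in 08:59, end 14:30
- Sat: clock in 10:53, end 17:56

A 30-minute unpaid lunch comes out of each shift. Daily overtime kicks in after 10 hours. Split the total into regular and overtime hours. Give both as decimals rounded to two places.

Thu: 09:17–18:13 = 8 h 56 min; less 30 min break → 8 h 26 min
Fri: 08:59–14:30 = 5 h 31 min; less 30 min break → 5 h 1 min
Sat: 10:53–17:56 = 7 h 3 min; less 30 min break → 6 h 33 min
Thu reg 8 h 26 min / OT 0 h 0 min; Fri reg 5 h 1 min / OT 0 h 0 min; Sat reg 6 h 33 min / OT 0 h 0 min.
Totals: regular 20 h 0 min, overtime 0 h 0 min.

Regular 20.00 hours, overtime 0.00 hours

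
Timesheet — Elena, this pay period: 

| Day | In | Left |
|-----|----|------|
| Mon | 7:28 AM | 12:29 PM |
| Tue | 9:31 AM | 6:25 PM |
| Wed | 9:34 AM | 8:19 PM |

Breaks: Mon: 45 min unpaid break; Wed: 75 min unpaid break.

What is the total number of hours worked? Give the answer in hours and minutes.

22 h 40 min

Mon: 7:28 AM–12:29 PM = 5 h 1 min; less 45 min break → 4 h 16 min
Tue: 9:31 AM–6:25 PM = 8 h 54 min
Wed: 9:34 AM–8:19 PM = 10 h 45 min; less 75 min break → 9 h 30 min
Total: 4 h 16 min + 8 h 54 min + 9 h 30 min = 22 h 40 min.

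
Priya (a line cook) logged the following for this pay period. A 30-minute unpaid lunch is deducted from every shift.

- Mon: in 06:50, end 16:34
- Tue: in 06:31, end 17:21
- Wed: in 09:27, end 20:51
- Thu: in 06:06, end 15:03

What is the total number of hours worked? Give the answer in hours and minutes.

Mon: 06:50–16:34 = 9 h 44 min; less 30 min break → 9 h 14 min
Tue: 06:31–17:21 = 10 h 50 min; less 30 min break → 10 h 20 min
Wed: 09:27–20:51 = 11 h 24 min; less 30 min break → 10 h 54 min
Thu: 06:06–15:03 = 8 h 57 min; less 30 min break → 8 h 27 min
Total: 9 h 14 min + 10 h 20 min + 10 h 54 min + 8 h 27 min = 38 h 55 min.

38 h 55 min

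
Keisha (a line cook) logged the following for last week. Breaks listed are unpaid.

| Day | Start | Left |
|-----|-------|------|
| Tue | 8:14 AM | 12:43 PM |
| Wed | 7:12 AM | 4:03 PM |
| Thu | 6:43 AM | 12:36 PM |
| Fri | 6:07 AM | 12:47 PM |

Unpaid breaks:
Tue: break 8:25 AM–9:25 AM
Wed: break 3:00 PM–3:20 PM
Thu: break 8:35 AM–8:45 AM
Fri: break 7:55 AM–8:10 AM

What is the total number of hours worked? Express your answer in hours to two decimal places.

Tue: 8:14 AM–12:43 PM = 4 h 29 min; less 60 min break → 3 h 29 min
Wed: 7:12 AM–4:03 PM = 8 h 51 min; less 20 min break → 8 h 31 min
Thu: 6:43 AM–12:36 PM = 5 h 53 min; less 10 min break → 5 h 43 min
Fri: 6:07 AM–12:47 PM = 6 h 40 min; less 15 min break → 6 h 25 min
Total: 3 h 29 min + 8 h 31 min + 5 h 43 min + 6 h 25 min = 24 h 8 min.

24.13 hours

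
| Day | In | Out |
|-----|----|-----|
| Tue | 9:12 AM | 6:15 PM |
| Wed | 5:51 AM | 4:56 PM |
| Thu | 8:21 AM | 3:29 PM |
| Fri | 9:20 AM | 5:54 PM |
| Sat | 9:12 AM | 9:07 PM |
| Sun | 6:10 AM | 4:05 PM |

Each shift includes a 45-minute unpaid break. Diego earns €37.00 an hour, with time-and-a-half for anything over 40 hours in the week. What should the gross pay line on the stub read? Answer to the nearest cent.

€2210.75

Tue: 9:12 AM–6:15 PM = 9 h 3 min; less 45 min break → 8 h 18 min
Wed: 5:51 AM–4:56 PM = 11 h 5 min; less 45 min break → 10 h 20 min
Thu: 8:21 AM–3:29 PM = 7 h 8 min; less 45 min break → 6 h 23 min
Fri: 9:20 AM–5:54 PM = 8 h 34 min; less 45 min break → 7 h 49 min
Sat: 9:12 AM–9:07 PM = 11 h 55 min; less 45 min break → 11 h 10 min
Sun: 6:10 AM–4:05 PM = 9 h 55 min; less 45 min break → 9 h 10 min
Total worked: 53 h 10 min = 3190 min.
Regular 40 h 0 min = 2400 min at €37.00/h; overtime 13 h 10 min = 790 min at €55.50/h.
Pay = (2400 × €37.00 + 790 × €55.50) ÷ 60 = €2210.75.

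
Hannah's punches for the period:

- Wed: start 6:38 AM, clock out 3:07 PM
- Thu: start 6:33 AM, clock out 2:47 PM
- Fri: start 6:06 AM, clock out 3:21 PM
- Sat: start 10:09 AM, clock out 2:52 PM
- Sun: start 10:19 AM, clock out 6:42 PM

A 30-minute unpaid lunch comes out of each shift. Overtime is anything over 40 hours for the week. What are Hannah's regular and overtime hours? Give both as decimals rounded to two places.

Regular 36.57 hours, overtime 0.00 hours

Wed: 6:38 AM–3:07 PM = 8 h 29 min; less 30 min break → 7 h 59 min
Thu: 6:33 AM–2:47 PM = 8 h 14 min; less 30 min break → 7 h 44 min
Fri: 6:06 AM–3:21 PM = 9 h 15 min; less 30 min break → 8 h 45 min
Sat: 10:09 AM–2:52 PM = 4 h 43 min; less 30 min break → 4 h 13 min
Sun: 10:19 AM–6:42 PM = 8 h 23 min; less 30 min break → 7 h 53 min
Total worked: 36 h 34 min = 36.57 h.
Threshold 40 h → overtime 0 h 0 min, regular 36 h 34 min.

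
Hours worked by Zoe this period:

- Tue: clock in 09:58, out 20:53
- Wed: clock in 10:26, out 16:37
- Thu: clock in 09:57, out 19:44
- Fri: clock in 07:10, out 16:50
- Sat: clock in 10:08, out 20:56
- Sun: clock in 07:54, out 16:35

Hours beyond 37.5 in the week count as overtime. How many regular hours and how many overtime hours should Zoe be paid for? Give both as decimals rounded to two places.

Tue: 09:58–20:53 = 10 h 55 min
Wed: 10:26–16:37 = 6 h 11 min
Thu: 09:57–19:44 = 9 h 47 min
Fri: 07:10–16:50 = 9 h 40 min
Sat: 10:08–20:56 = 10 h 48 min
Sun: 07:54–16:35 = 8 h 41 min
Total worked: 56 h 2 min = 56.03 h.
Threshold 37.5 h → overtime 18 h 32 min, regular 37 h 30 min.

Regular 37.50 hours, overtime 18.53 hours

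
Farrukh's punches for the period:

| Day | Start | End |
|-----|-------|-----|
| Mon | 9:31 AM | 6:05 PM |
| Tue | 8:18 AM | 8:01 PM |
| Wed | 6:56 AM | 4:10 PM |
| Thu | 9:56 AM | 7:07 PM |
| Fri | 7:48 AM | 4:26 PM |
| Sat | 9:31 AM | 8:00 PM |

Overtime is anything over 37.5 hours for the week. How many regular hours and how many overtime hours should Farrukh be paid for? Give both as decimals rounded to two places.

Regular 37.50 hours, overtime 20.32 hours

Mon: 9:31 AM–6:05 PM = 8 h 34 min
Tue: 8:18 AM–8:01 PM = 11 h 43 min
Wed: 6:56 AM–4:10 PM = 9 h 14 min
Thu: 9:56 AM–7:07 PM = 9 h 11 min
Fri: 7:48 AM–4:26 PM = 8 h 38 min
Sat: 9:31 AM–8:00 PM = 10 h 29 min
Total worked: 57 h 49 min = 57.82 h.
Threshold 37.5 h → overtime 20 h 19 min, regular 37 h 30 min.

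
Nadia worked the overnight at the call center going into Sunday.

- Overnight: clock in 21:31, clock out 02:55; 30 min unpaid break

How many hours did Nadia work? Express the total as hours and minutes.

Overnight: 21:31 → midnight = 2 h 29 min; midnight → 02:55 = 2 h 55 min; span 5 h 24 min; less 30 min break → 4 h 54 min

4 h 54 min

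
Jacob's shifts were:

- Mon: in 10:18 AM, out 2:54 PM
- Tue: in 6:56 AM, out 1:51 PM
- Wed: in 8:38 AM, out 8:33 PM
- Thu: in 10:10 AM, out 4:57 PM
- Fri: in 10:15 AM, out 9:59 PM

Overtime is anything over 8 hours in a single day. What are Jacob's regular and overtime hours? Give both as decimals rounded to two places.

Mon: 10:18 AM–2:54 PM = 4 h 36 min
Tue: 6:56 AM–1:51 PM = 6 h 55 min
Wed: 8:38 AM–8:33 PM = 11 h 55 min
Thu: 10:10 AM–4:57 PM = 6 h 47 min
Fri: 10:15 AM–9:59 PM = 11 h 44 min
Mon reg 4 h 36 min / OT 0 h 0 min; Tue reg 6 h 55 min / OT 0 h 0 min; Wed reg 8 h 0 min / OT 3 h 55 min; Thu reg 6 h 47 min / OT 0 h 0 min; Fri reg 8 h 0 min / OT 3 h 44 min.
Totals: regular 34 h 18 min, overtime 7 h 39 min.

Regular 34.30 hours, overtime 7.65 hours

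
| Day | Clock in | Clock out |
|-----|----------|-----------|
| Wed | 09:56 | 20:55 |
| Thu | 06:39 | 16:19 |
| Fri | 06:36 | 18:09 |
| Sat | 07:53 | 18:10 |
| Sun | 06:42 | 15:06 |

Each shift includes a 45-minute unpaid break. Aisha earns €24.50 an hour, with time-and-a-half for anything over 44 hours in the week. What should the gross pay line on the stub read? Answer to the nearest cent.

Wed: 09:56–20:55 = 10 h 59 min; less 45 min break → 10 h 14 min
Thu: 06:39–16:19 = 9 h 40 min; less 45 min break → 8 h 55 min
Fri: 06:36–18:09 = 11 h 33 min; less 45 min break → 10 h 48 min
Sat: 07:53–18:10 = 10 h 17 min; less 45 min break → 9 h 32 min
Sun: 06:42–15:06 = 8 h 24 min; less 45 min break → 7 h 39 min
Total worked: 47 h 8 min = 2828 min.
Regular 44 h 0 min = 2640 min at €24.50/h; overtime 3 h 8 min = 188 min at €36.75/h.
Pay = (2640 × €24.50 + 188 × €36.75) ÷ 60 = €1193.15.

€1193.15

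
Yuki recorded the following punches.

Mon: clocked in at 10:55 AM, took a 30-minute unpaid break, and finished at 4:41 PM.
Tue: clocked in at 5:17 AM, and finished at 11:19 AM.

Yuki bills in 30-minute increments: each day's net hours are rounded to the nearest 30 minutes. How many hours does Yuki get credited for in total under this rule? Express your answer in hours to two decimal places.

Mon: 10:55 AM–4:41 PM = 5 h 46 min − 30 min = 5 h 16 min → rounds to 5 h 30 min
Tue: 5:17 AM–11:19 AM = 6 h 2 min → rounds to 6 h 0 min
Total credited: 11 h 30 min.

11.50 hours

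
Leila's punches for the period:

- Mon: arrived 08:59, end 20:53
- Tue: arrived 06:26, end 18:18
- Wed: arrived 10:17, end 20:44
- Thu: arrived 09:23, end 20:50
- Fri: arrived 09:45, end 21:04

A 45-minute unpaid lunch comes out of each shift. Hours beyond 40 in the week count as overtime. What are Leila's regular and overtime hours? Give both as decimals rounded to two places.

Mon: 08:59–20:53 = 11 h 54 min; less 45 min break → 11 h 9 min
Tue: 06:26–18:18 = 11 h 52 min; less 45 min break → 11 h 7 min
Wed: 10:17–20:44 = 10 h 27 min; less 45 min break → 9 h 42 min
Thu: 09:23–20:50 = 11 h 27 min; less 45 min break → 10 h 42 min
Fri: 09:45–21:04 = 11 h 19 min; less 45 min break → 10 h 34 min
Total worked: 53 h 14 min = 53.23 h.
Threshold 40 h → overtime 13 h 14 min, regular 40 h 0 min.

Regular 40.00 hours, overtime 13.23 hours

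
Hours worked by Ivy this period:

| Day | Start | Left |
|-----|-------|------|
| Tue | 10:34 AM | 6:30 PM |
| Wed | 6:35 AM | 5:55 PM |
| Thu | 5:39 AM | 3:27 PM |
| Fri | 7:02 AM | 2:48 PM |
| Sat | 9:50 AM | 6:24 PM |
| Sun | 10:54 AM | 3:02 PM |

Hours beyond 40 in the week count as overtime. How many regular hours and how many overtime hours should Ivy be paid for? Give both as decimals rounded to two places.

Tue: 10:34 AM–6:30 PM = 7 h 56 min
Wed: 6:35 AM–5:55 PM = 11 h 20 min
Thu: 5:39 AM–3:27 PM = 9 h 48 min
Fri: 7:02 AM–2:48 PM = 7 h 46 min
Sat: 9:50 AM–6:24 PM = 8 h 34 min
Sun: 10:54 AM–3:02 PM = 4 h 8 min
Total worked: 49 h 32 min = 49.53 h.
Threshold 40 h → overtime 9 h 32 min, regular 40 h 0 min.

Regular 40.00 hours, overtime 9.53 hours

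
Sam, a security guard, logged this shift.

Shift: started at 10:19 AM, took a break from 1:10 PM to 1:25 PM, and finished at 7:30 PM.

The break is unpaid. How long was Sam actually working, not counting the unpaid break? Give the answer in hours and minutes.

8 h 56 min

Shift: 10:19 AM–7:30 PM = 9 h 11 min; less 15 min break → 8 h 56 min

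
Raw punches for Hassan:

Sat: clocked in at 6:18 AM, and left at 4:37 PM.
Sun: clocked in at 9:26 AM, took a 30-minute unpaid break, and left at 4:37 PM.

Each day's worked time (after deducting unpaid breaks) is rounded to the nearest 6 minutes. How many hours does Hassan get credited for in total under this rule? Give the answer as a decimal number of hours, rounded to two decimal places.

Sat: 6:18 AM–4:37 PM = 10 h 19 min → rounds to 10 h 18 min
Sun: 9:26 AM–4:37 PM = 7 h 11 min − 30 min = 6 h 41 min → rounds to 6 h 42 min
Total credited: 17 h 0 min.

17.00 hours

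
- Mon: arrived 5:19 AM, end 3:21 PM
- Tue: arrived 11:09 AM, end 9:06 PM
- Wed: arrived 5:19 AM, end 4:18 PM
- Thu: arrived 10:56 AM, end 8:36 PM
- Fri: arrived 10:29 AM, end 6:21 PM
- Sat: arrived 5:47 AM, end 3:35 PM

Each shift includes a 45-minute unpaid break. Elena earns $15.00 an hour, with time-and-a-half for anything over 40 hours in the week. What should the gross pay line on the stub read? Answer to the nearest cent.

Mon: 5:19 AM–3:21 PM = 10 h 2 min; less 45 min break → 9 h 17 min
Tue: 11:09 AM–9:06 PM = 9 h 57 min; less 45 min break → 9 h 12 min
Wed: 5:19 AM–4:18 PM = 10 h 59 min; less 45 min break → 10 h 14 min
Thu: 10:56 AM–8:36 PM = 9 h 40 min; less 45 min break → 8 h 55 min
Fri: 10:29 AM–6:21 PM = 7 h 52 min; less 45 min break → 7 h 7 min
Sat: 5:47 AM–3:35 PM = 9 h 48 min; less 45 min break → 9 h 3 min
Total worked: 53 h 48 min = 3228 min.
Regular 40 h 0 min = 2400 min at $15.00/h; overtime 13 h 48 min = 828 min at $22.50/h.
Pay = (2400 × $15.00 + 828 × $22.50) ÷ 60 = $910.50.

$910.50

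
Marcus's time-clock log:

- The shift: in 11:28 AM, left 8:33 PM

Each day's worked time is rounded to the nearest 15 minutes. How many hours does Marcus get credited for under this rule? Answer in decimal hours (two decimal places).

9.00 hours

The shift: 11:28 AM–8:33 PM = 9 h 5 min → rounds to 9 h 0 min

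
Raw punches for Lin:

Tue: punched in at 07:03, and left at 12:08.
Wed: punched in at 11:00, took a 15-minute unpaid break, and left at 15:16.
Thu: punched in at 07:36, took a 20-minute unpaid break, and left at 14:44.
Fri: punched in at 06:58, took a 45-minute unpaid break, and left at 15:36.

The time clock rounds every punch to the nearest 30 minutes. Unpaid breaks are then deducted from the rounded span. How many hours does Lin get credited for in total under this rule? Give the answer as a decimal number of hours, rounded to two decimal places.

Tue: in 07:03→07:00, out 12:08→12:00; 5 h 0 min
Wed: in 11:00→11:00, out 15:16→15:30; 4 h 30 min − 15 min = 4 h 15 min
Thu: in 07:36→07:30, out 14:44→14:30; 7 h 0 min − 20 min = 6 h 40 min
Fri: in 06:58→07:00, out 15:36→15:30; 8 h 30 min − 45 min = 7 h 45 min
Total credited: 23 h 40 min.

23.67 hours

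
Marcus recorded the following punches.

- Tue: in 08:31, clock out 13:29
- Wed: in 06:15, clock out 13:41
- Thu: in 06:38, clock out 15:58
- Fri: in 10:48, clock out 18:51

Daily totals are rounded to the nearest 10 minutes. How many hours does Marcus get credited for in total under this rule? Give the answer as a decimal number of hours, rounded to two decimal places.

29.83 hours

Tue: 08:31–13:29 = 4 h 58 min → rounds to 5 h 0 min
Wed: 06:15–13:41 = 7 h 26 min → rounds to 7 h 30 min
Thu: 06:38–15:58 = 9 h 20 min → rounds to 9 h 20 min
Fri: 10:48–18:51 = 8 h 3 min → rounds to 8 h 0 min
Total credited: 29 h 50 min.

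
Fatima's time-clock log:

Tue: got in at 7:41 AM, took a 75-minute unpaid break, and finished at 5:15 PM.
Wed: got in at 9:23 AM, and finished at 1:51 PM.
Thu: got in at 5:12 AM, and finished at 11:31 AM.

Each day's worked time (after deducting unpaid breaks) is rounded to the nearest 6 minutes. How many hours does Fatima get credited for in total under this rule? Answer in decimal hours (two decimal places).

Tue: 7:41 AM–5:15 PM = 9 h 34 min − 75 min = 8 h 19 min → rounds to 8 h 18 min
Wed: 9:23 AM–1:51 PM = 4 h 28 min → rounds to 4 h 30 min
Thu: 5:12 AM–11:31 AM = 6 h 19 min → rounds to 6 h 18 min
Total credited: 19 h 6 min.

19.10 hours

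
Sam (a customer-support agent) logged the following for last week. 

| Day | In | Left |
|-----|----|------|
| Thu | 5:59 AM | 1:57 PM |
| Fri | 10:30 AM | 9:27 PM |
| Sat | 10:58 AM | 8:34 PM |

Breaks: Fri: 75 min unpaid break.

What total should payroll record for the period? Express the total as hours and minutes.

27 h 16 min

Thu: 5:59 AM–1:57 PM = 7 h 58 min
Fri: 10:30 AM–9:27 PM = 10 h 57 min; less 75 min break → 9 h 42 min
Sat: 10:58 AM–8:34 PM = 9 h 36 min
Total: 7 h 58 min + 9 h 42 min + 9 h 36 min = 27 h 16 min.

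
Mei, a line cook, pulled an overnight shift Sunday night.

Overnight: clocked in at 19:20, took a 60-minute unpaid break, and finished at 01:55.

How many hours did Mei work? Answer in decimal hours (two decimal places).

5.58 hours

Overnight: 19:20 → midnight = 4 h 40 min; midnight → 01:55 = 1 h 55 min; span 6 h 35 min; less 60 min break → 5 h 35 min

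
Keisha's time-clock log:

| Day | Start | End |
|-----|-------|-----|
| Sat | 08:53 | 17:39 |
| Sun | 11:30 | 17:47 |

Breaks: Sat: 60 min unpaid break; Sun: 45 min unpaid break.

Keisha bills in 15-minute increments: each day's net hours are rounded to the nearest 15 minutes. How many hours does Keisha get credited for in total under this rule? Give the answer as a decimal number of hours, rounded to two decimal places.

Sat: 08:53–17:39 = 8 h 46 min − 60 min = 7 h 46 min → rounds to 7 h 45 min
Sun: 11:30–17:47 = 6 h 17 min − 45 min = 5 h 32 min → rounds to 5 h 30 min
Total credited: 13 h 15 min.

13.25 hours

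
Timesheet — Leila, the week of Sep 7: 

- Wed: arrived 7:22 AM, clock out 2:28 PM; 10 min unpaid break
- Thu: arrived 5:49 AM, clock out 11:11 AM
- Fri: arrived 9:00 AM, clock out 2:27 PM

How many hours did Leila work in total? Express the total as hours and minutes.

17 h 45 min

Wed: 7:22 AM–2:28 PM = 7 h 6 min; less 10 min break → 6 h 56 min
Thu: 5:49 AM–11:11 AM = 5 h 22 min
Fri: 9:00 AM–2:27 PM = 5 h 27 min
Total: 6 h 56 min + 5 h 22 min + 5 h 27 min = 17 h 45 min.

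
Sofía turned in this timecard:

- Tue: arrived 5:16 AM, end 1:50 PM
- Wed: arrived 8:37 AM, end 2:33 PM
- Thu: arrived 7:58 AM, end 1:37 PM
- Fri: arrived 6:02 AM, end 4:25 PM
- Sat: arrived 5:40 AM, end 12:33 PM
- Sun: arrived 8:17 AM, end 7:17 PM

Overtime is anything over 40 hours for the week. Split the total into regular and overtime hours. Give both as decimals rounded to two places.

Regular 40.00 hours, overtime 8.42 hours

Tue: 5:16 AM–1:50 PM = 8 h 34 min
Wed: 8:37 AM–2:33 PM = 5 h 56 min
Thu: 7:58 AM–1:37 PM = 5 h 39 min
Fri: 6:02 AM–4:25 PM = 10 h 23 min
Sat: 5:40 AM–12:33 PM = 6 h 53 min
Sun: 8:17 AM–7:17 PM = 11 h 0 min
Total worked: 48 h 25 min = 48.42 h.
Threshold 40 h → overtime 8 h 25 min, regular 40 h 0 min.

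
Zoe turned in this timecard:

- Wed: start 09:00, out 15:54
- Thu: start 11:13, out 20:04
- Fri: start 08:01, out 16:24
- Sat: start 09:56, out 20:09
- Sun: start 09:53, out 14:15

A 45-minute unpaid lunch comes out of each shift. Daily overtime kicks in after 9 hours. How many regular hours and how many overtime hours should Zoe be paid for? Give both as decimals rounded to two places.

Wed: 09:00–15:54 = 6 h 54 min; less 45 min break → 6 h 9 min
Thu: 11:13–20:04 = 8 h 51 min; less 45 min break → 8 h 6 min
Fri: 08:01–16:24 = 8 h 23 min; less 45 min break → 7 h 38 min
Sat: 09:56–20:09 = 10 h 13 min; less 45 min break → 9 h 28 min
Sun: 09:53–14:15 = 4 h 22 min; less 45 min break → 3 h 37 min
Wed reg 6 h 9 min / OT 0 h 0 min; Thu reg 8 h 6 min / OT 0 h 0 min; Fri reg 7 h 38 min / OT 0 h 0 min; Sat reg 9 h 0 min / OT 0 h 28 min; Sun reg 3 h 37 min / OT 0 h 0 min.
Totals: regular 34 h 30 min, overtime 0 h 28 min.

Regular 34.50 hours, overtime 0.47 hours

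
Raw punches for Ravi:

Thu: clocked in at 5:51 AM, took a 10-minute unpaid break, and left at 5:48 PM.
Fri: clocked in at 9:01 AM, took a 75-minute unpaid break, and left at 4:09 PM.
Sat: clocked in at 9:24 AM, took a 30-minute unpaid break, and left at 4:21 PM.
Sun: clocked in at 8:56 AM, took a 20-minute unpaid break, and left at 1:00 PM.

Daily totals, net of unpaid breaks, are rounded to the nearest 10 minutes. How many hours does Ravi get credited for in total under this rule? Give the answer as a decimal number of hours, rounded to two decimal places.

27.83 hours

Thu: 5:51 AM–5:48 PM = 11 h 57 min − 10 min = 11 h 47 min → rounds to 11 h 50 min
Fri: 9:01 AM–4:09 PM = 7 h 8 min − 75 min = 5 h 53 min → rounds to 5 h 50 min
Sat: 9:24 AM–4:21 PM = 6 h 57 min − 30 min = 6 h 27 min → rounds to 6 h 30 min
Sun: 8:56 AM–1:00 PM = 4 h 4 min − 20 min = 3 h 44 min → rounds to 3 h 40 min
Total credited: 27 h 50 min.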